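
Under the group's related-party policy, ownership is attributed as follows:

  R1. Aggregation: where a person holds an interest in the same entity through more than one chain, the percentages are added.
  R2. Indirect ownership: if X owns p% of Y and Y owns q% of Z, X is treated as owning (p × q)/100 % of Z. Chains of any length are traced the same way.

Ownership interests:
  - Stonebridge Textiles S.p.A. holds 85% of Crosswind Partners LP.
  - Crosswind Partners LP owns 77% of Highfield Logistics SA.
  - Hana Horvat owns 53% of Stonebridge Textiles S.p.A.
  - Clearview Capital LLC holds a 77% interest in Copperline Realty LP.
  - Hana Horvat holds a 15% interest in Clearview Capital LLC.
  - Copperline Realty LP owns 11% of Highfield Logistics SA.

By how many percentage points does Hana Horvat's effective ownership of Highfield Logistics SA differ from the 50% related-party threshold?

Chain via Clearview Capital LLC → Copperline Realty LP (R2): 15% × 77% × 11% = 1.2705% of Highfield Logistics SA.
Chain via Stonebridge Textiles S.p.A. → Crosswind Partners LP (R2): 53% × 85% × 77% = 34.6885% of Highfield Logistics SA.
Aggregating (R1): 1.2705% + 34.6885% = 35.959%.
35.959% falls short of the 50% threshold by 14.041 percentage points.

14.041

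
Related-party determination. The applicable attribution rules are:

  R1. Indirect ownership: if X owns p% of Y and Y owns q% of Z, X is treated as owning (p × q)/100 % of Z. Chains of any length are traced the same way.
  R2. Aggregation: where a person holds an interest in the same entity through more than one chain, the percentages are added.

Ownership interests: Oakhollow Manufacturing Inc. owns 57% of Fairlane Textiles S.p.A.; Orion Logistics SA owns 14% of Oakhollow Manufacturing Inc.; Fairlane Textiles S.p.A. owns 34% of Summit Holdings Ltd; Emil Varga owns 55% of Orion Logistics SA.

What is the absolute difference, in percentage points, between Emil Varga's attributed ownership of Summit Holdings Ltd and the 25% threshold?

23.50774

Chain via Orion Logistics SA → Oakhollow Manufacturing Inc. → Fairlane Textiles S.p.A. (R1): 55% × 14% × 57% × 34% = 1.49226% of Summit Holdings Ltd.
1.49226% falls short of the 25% threshold by 23.50774 percentage points.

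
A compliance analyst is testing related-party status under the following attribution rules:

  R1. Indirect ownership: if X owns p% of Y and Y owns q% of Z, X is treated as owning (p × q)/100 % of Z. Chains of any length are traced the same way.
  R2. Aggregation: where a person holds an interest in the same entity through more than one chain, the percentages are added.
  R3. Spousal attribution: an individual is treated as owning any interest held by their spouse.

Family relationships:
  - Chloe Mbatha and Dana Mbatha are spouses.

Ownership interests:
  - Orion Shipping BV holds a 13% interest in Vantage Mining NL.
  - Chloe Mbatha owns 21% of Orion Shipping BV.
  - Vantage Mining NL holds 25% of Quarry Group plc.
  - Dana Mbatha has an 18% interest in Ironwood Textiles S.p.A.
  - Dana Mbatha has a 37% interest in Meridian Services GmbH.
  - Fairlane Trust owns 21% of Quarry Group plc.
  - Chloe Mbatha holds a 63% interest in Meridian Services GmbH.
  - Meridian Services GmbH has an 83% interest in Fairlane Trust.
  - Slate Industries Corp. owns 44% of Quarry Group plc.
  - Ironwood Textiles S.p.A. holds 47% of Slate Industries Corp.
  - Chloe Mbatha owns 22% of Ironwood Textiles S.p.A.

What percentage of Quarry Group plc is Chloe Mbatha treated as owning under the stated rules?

26.3845%

By spousal attribution (R3), Chloe Mbatha is treated as also owning Dana Mbatha's interest in Meridian Services GmbH, giving 63% + 37% = 100%.
By spousal attribution (R3), Chloe Mbatha is treated as also owning Dana Mbatha's interest in Ironwood Textiles S.p.A, giving 22% + 18% = 40%.
Chain via Meridian Services GmbH → Fairlane Trust (R1): 100% × 83% × 21% = 17.43% of Quarry Group plc.
Chain via Orion Shipping BV → Vantage Mining NL (R1): 21% × 13% × 25% = 0.6825% of Quarry Group plc.
Chain via Ironwood Textiles S.p.A. → Slate Industries Corp. (R1): 40% × 47% × 44% = 8.272% of Quarry Group plc.
Aggregating (R2): 17.43% + 0.6825% + 8.272% = 26.3845%.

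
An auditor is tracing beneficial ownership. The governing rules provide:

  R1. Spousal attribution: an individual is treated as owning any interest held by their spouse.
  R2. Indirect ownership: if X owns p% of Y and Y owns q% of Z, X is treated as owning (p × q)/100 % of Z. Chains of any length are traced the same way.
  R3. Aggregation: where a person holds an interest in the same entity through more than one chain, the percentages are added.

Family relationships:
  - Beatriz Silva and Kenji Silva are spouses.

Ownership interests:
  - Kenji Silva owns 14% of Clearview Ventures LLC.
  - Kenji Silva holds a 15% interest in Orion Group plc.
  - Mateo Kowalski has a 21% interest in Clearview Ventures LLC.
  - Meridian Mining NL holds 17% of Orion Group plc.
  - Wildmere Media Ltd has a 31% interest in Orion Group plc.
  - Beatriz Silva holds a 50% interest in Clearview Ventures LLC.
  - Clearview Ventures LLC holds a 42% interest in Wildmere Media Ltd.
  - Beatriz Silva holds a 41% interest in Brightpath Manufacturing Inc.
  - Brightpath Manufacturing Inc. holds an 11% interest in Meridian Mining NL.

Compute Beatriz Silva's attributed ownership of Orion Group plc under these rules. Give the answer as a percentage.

24.0995%

By spousal attribution (R1), Beatriz Silva is treated as also owning Kenji Silva's interest in Clearview Ventures LLC, giving 50% + 14% = 64%.
By spousal attribution (R1), Beatriz Silva is treated as owning Kenji Silva's 15% interest in Orion Group plc.
Chain via Brightpath Manufacturing Inc. → Meridian Mining NL (R2): 41% × 11% × 17% = 0.7667% of Orion Group plc.
Chain via Clearview Ventures LLC → Wildmere Media Ltd (R2): 64% × 42% × 31% = 8.3328% of Orion Group plc.
Direct interest in Orion Group plc: 15%.
Aggregating (R3): 0.7667% + 8.3328% + 15% = 24.0995%.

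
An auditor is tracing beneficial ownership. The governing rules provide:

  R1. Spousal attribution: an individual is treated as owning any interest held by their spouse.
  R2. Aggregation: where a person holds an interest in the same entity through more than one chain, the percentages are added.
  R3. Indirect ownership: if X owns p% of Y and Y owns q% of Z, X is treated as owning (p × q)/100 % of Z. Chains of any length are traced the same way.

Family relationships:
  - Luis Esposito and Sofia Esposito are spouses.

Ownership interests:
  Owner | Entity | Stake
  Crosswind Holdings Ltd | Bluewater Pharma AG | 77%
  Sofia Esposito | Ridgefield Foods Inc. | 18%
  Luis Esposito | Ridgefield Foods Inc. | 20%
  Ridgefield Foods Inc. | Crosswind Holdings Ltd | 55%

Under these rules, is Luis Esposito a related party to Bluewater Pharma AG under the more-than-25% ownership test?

No

By spousal attribution (R1), Luis Esposito is treated as also owning Sofia Esposito's interest in Ridgefield Foods Inc, giving 20% + 18% = 38%.
Chain via Ridgefield Foods Inc. → Crosswind Holdings Ltd (R3): 38% × 55% × 77% = 16.093% of Bluewater Pharma AG.
16.093% does not exceed the 25% threshold, so Luis is not a related party to Bluewater Pharma AG.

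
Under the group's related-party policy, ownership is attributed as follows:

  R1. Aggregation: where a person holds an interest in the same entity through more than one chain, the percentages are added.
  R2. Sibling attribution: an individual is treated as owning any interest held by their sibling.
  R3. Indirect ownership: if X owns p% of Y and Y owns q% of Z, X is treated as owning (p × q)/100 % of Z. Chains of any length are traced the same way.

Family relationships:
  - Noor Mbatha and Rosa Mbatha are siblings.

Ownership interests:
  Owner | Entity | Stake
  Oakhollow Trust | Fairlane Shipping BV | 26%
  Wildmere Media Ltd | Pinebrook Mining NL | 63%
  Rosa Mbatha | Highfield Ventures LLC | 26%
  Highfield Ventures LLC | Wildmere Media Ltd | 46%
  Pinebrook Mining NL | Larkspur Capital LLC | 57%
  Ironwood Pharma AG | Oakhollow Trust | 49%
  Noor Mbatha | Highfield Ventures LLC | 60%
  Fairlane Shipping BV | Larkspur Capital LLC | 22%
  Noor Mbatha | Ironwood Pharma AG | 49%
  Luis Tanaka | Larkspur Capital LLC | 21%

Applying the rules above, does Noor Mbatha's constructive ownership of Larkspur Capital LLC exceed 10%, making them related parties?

Yes

By sibling attribution (R2), Noor Mbatha is treated as also owning Rosa Mbatha's interest in Highfield Ventures LLC, giving 60% + 26% = 86%.
Chain via Ironwood Pharma AG → Oakhollow Trust → Fairlane Shipping BV (R3): 49% × 49% × 26% × 22% = 1.373372% of Larkspur Capital LLC.
Chain via Highfield Ventures LLC → Wildmere Media Ltd → Pinebrook Mining NL (R3): 86% × 46% × 63% × 57% = 14.205996% of Larkspur Capital LLC.
Aggregating (R1): 1.373372% + 14.205996% = 15.579368%.
15.579368% exceeds the 10% threshold, so Noor is a related party to Larkspur Capital LLC.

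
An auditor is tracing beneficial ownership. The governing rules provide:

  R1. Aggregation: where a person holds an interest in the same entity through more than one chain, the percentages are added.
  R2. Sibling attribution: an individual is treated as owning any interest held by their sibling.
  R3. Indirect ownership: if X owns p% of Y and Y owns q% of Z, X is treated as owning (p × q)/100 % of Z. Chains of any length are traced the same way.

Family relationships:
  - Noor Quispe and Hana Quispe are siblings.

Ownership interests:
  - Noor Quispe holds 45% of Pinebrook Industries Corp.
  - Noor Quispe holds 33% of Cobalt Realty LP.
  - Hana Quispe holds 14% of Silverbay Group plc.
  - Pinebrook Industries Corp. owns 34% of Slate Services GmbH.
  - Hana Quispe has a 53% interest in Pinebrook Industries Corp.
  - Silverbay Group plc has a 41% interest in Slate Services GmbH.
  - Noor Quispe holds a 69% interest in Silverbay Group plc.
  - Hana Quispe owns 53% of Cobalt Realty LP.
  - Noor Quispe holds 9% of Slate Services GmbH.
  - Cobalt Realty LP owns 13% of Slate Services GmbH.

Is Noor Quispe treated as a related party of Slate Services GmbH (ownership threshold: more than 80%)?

By sibling attribution (R2), Noor Quispe is treated as also owning Hana Quispe's interest in Silverbay Group plc, giving 69% + 14% = 83%.
By sibling attribution (R2), Noor Quispe is treated as also owning Hana Quispe's interest in Cobalt Realty LP, giving 33% + 53% = 86%.
By sibling attribution (R2), Noor Quispe is treated as also owning Hana Quispe's interest in Pinebrook Industries Corp, giving 45% + 53% = 98%.
Chain via Silverbay Group plc (R3): 83% × 41% = 34.03% of Slate Services GmbH.
Chain via Cobalt Realty LP (R3): 86% × 13% = 11.18% of Slate Services GmbH.
Chain via Pinebrook Industries Corp. (R3): 98% × 34% = 33.32% of Slate Services GmbH.
Direct interest in Slate Services GmbH: 9%.
Aggregating (R1): 34.03% + 11.18% + 33.32% + 9% = 87.53%.
87.53% exceeds the 80% threshold, so Noor is a related party to Slate Services GmbH.

Yes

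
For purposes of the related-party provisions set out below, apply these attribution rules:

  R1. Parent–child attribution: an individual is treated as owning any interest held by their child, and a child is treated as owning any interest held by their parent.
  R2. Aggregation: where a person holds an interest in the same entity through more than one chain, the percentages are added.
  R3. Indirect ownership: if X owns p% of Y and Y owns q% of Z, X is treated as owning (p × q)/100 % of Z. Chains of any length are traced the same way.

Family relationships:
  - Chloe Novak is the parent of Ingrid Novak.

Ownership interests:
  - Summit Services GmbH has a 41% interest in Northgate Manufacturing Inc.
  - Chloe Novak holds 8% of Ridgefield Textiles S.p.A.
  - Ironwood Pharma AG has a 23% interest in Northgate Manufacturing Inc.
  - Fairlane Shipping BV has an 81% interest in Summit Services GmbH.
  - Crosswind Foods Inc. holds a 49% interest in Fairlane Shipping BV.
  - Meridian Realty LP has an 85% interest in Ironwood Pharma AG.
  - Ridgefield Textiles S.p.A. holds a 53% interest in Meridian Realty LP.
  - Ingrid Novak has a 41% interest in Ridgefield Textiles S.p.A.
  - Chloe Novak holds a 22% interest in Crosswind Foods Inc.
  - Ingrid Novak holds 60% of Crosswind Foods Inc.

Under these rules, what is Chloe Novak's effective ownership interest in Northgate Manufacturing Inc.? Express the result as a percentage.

By parent–child attribution (R1), Chloe Novak is treated as also owning Ingrid Novak's interest in Crosswind Foods Inc, giving 22% + 60% = 82%.
By parent–child attribution (R1), Chloe Novak is treated as also owning Ingrid Novak's interest in Ridgefield Textiles S.p.A, giving 8% + 41% = 49%.
Chain via Crosswind Foods Inc. → Fairlane Shipping BV → Summit Services GmbH (R3): 82% × 49% × 81% × 41% = 13.343778% of Northgate Manufacturing Inc.
Chain via Ridgefield Textiles S.p.A. → Meridian Realty LP → Ironwood Pharma AG (R3): 49% × 53% × 85% × 23% = 5.077135% of Northgate Manufacturing Inc.
Aggregating (R2): 13.343778% + 5.077135% = 18.420913%.

18.420913%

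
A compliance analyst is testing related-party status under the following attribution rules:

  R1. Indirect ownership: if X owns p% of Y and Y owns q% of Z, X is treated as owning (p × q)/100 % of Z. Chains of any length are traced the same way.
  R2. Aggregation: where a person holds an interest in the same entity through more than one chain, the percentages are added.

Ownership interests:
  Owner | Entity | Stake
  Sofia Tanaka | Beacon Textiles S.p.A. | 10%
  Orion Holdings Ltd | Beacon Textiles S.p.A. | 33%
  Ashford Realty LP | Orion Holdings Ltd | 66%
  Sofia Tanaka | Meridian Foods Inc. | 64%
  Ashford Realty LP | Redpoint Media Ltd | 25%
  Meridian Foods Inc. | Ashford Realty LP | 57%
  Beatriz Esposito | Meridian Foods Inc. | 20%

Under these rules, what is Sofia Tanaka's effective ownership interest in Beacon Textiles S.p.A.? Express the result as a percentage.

17.945344%

Chain via Meridian Foods Inc. → Ashford Realty LP → Orion Holdings Ltd (R1): 64% × 57% × 66% × 33% = 7.945344% of Beacon Textiles S.p.A.
Direct interest in Beacon Textiles S.p.A: 10%.
Aggregating (R2): 7.945344% + 10% = 17.945344%.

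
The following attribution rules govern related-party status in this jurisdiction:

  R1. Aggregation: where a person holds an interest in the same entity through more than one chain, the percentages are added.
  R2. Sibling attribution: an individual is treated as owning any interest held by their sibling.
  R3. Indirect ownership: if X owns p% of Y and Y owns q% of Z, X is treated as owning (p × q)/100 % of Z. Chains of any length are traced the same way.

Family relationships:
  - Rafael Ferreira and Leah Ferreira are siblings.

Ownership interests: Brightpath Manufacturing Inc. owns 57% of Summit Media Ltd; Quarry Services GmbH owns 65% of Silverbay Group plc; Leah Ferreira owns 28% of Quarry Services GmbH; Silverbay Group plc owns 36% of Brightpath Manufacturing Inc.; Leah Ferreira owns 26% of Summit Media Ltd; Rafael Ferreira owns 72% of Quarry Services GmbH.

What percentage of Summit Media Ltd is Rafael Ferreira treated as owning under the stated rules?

By sibling attribution (R2), Rafael Ferreira is treated as also owning Leah Ferreira's interest in Quarry Services GmbH, giving 72% + 28% = 100%.
By sibling attribution (R2), Rafael Ferreira is treated as owning Leah Ferreira's 26% interest in Summit Media Ltd.
Chain via Quarry Services GmbH → Silverbay Group plc → Brightpath Manufacturing Inc. (R3): 100% × 65% × 36% × 57% = 13.338% of Summit Media Ltd.
Direct interest in Summit Media Ltd: 26%.
Aggregating (R1): 13.338% + 26% = 39.338%.

39.338%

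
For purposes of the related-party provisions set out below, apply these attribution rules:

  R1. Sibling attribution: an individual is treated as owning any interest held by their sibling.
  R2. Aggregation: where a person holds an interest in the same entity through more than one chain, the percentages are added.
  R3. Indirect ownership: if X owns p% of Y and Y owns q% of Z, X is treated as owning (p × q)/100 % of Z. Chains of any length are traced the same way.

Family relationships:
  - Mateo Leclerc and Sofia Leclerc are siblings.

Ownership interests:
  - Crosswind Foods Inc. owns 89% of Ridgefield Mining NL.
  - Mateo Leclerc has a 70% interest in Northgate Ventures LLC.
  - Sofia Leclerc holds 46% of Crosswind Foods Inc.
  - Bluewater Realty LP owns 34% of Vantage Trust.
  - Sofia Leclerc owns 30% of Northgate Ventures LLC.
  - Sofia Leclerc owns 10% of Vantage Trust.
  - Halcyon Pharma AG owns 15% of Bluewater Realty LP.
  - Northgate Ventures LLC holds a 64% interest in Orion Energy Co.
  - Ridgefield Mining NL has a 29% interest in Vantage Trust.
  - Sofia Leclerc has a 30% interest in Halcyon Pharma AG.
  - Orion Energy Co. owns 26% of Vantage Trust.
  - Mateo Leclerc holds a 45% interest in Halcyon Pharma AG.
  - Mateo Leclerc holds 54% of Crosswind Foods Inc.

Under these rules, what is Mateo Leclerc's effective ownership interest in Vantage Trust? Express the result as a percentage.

56.275%

By sibling attribution (R1), Mateo Leclerc is treated as also owning Sofia Leclerc's interest in Halcyon Pharma AG, giving 45% + 30% = 75%.
By sibling attribution (R1), Mateo Leclerc is treated as also owning Sofia Leclerc's interest in Northgate Ventures LLC, giving 70% + 30% = 100%.
By sibling attribution (R1), Mateo Leclerc is treated as also owning Sofia Leclerc's interest in Crosswind Foods Inc, giving 54% + 46% = 100%.
By sibling attribution (R1), Mateo Leclerc is treated as owning Sofia Leclerc's 10% interest in Vantage Trust.
Chain via Halcyon Pharma AG → Bluewater Realty LP (R3): 75% × 15% × 34% = 3.825% of Vantage Trust.
Chain via Northgate Ventures LLC → Orion Energy Co. (R3): 100% × 64% × 26% = 16.64% of Vantage Trust.
Chain via Crosswind Foods Inc. → Ridgefield Mining NL (R3): 100% × 89% × 29% = 25.81% of Vantage Trust.
Direct interest in Vantage Trust: 10%.
Aggregating (R2): 3.825% + 16.64% + 25.81% + 10% = 56.275%.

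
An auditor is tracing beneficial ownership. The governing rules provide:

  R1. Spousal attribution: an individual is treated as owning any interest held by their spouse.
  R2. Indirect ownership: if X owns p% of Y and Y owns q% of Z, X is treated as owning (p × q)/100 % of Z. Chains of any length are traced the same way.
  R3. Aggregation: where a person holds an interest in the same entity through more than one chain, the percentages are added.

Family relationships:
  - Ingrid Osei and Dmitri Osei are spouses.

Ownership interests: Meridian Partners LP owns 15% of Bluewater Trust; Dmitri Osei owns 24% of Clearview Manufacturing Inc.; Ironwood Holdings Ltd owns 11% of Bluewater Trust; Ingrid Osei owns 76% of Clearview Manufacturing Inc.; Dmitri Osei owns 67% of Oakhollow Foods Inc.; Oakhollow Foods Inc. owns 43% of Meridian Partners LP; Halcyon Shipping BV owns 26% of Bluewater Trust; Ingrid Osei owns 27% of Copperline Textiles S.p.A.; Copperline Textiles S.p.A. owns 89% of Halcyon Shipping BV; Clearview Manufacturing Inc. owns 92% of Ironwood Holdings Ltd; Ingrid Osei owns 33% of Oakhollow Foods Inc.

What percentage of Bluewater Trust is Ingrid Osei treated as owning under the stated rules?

22.8178%

By spousal attribution (R1), Ingrid Osei is treated as also owning Dmitri Osei's interest in Oakhollow Foods Inc, giving 33% + 67% = 100%.
By spousal attribution (R1), Ingrid Osei is treated as also owning Dmitri Osei's interest in Clearview Manufacturing Inc, giving 76% + 24% = 100%.
Chain via Oakhollow Foods Inc. → Meridian Partners LP (R2): 100% × 43% × 15% = 6.45% of Bluewater Trust.
Chain via Copperline Textiles S.p.A. → Halcyon Shipping BV (R2): 27% × 89% × 26% = 6.2478% of Bluewater Trust.
Chain via Clearview Manufacturing Inc. → Ironwood Holdings Ltd (R2): 100% × 92% × 11% = 10.12% of Bluewater Trust.
Aggregating (R3): 6.45% + 6.2478% + 10.12% = 22.8178%.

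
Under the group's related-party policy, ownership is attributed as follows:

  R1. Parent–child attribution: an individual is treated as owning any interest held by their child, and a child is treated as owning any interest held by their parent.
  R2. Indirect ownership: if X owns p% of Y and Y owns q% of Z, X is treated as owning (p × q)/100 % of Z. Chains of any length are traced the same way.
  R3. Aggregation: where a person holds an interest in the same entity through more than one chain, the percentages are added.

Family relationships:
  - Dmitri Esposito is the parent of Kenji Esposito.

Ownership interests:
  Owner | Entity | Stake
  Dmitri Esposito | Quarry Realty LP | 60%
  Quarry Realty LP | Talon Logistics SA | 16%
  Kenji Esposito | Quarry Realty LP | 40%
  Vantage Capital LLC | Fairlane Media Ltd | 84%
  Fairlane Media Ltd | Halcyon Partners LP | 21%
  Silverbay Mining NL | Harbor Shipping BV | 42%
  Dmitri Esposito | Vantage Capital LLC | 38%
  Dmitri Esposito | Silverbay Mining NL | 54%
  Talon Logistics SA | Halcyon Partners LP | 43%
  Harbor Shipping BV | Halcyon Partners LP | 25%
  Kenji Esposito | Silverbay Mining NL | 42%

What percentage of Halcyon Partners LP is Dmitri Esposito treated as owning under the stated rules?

By parent–child attribution (R1), Dmitri Esposito is treated as also owning Kenji Esposito's interest in Silverbay Mining NL, giving 54% + 42% = 96%.
By parent–child attribution (R1), Dmitri Esposito is treated as also owning Kenji Esposito's interest in Quarry Realty LP, giving 60% + 40% = 100%.
Chain via Vantage Capital LLC → Fairlane Media Ltd (R2): 38% × 84% × 21% = 6.7032% of Halcyon Partners LP.
Chain via Silverbay Mining NL → Harbor Shipping BV (R2): 96% × 42% × 25% = 10.08% of Halcyon Partners LP.
Chain via Quarry Realty LP → Talon Logistics SA (R2): 100% × 16% × 43% = 6.88% of Halcyon Partners LP.
Aggregating (R3): 6.7032% + 10.08% + 6.88% = 23.6632%.

23.6632%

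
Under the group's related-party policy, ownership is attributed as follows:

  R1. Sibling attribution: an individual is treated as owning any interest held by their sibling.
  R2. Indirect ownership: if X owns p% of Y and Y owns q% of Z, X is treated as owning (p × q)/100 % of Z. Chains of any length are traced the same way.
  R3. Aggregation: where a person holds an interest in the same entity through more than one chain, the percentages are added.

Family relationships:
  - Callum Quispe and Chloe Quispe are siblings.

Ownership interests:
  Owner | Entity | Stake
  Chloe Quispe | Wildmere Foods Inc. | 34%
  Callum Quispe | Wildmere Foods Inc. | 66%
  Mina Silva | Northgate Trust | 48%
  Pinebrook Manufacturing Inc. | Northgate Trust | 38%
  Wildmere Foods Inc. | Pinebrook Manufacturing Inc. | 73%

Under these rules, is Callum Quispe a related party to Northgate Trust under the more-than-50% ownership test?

By sibling attribution (R1), Callum Quispe is treated as also owning Chloe Quispe's interest in Wildmere Foods Inc, giving 66% + 34% = 100%.
Chain via Wildmere Foods Inc. → Pinebrook Manufacturing Inc. (R2): 100% × 73% × 38% = 27.74% of Northgate Trust.
27.74% does not exceed the 50% threshold, so Callum is not a related party to Northgate Trust.

No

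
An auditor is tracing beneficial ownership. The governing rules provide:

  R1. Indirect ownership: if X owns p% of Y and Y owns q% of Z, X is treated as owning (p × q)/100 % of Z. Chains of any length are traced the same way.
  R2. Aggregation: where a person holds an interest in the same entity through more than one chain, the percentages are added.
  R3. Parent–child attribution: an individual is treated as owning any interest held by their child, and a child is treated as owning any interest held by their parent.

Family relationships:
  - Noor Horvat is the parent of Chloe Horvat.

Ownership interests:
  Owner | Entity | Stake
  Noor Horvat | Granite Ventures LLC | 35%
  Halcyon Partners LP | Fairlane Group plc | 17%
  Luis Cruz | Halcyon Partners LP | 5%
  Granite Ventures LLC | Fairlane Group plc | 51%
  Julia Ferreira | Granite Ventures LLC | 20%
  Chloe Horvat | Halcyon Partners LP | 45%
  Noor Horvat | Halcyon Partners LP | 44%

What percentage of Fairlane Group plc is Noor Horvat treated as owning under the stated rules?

32.98%

By parent–child attribution (R3), Noor Horvat is treated as also owning Chloe Horvat's interest in Halcyon Partners LP, giving 44% + 45% = 89%.
Chain via Granite Ventures LLC (R1): 35% × 51% = 17.85% of Fairlane Group plc.
Chain via Halcyon Partners LP (R1): 89% × 17% = 15.13% of Fairlane Group plc.
Aggregating (R2): 17.85% + 15.13% = 32.98%.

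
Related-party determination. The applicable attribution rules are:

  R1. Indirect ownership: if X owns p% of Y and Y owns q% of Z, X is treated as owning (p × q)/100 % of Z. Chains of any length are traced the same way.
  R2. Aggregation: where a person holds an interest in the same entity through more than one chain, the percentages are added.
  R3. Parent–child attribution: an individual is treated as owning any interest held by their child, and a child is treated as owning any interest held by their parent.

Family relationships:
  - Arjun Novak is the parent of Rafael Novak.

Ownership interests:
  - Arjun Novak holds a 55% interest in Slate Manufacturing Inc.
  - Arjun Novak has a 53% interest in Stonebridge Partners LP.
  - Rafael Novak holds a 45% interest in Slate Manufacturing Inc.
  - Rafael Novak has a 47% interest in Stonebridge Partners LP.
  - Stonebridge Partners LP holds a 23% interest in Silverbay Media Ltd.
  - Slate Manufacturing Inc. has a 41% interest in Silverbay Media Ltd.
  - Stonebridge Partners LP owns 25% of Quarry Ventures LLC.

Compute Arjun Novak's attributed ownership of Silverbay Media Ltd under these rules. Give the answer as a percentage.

By parent–child attribution (R3), Arjun Novak is treated as also owning Rafael Novak's interest in Slate Manufacturing Inc, giving 55% + 45% = 100%.
By parent–child attribution (R3), Arjun Novak is treated as also owning Rafael Novak's interest in Stonebridge Partners LP, giving 53% + 47% = 100%.
Chain via Slate Manufacturing Inc. (R1): 100% × 41% = 41% of Silverbay Media Ltd.
Chain via Stonebridge Partners LP (R1): 100% × 23% = 23% of Silverbay Media Ltd.
Aggregating (R2): 41% + 23% = 64%.

64%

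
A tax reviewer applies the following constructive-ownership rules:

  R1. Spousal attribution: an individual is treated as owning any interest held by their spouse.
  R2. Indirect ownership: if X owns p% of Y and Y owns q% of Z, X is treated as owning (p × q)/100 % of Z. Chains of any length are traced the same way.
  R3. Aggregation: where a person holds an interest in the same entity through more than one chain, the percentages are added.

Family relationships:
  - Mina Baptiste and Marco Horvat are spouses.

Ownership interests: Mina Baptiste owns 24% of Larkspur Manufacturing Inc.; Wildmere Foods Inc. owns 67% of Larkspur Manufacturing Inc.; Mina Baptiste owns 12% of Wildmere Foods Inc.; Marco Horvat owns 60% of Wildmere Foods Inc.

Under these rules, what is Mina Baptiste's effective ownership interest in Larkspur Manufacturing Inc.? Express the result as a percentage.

By spousal attribution (R1), Mina Baptiste is treated as also owning Marco Horvat's interest in Wildmere Foods Inc, giving 12% + 60% = 72%.
Chain via Wildmere Foods Inc. (R2): 72% × 67% = 48.24% of Larkspur Manufacturing Inc.
Direct interest in Larkspur Manufacturing Inc: 24%.
Aggregating (R3): 48.24% + 24% = 72.24%.

72.24%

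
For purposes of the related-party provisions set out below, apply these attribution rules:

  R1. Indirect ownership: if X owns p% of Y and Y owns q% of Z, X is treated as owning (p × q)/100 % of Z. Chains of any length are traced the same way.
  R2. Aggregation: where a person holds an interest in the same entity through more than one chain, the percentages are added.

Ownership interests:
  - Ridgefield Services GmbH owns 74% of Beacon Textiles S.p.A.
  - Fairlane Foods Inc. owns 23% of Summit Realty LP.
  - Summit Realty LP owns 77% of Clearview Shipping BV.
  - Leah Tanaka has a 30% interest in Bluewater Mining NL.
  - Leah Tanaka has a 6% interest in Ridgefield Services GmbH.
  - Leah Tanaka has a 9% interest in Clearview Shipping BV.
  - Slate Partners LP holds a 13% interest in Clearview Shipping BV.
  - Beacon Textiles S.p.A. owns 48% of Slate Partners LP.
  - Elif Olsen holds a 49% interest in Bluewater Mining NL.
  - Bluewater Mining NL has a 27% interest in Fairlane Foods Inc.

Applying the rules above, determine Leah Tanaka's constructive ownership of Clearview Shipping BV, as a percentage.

Chain via Ridgefield Services GmbH → Beacon Textiles S.p.A. → Slate Partners LP (R1): 6% × 74% × 48% × 13% = 0.277056% of Clearview Shipping BV.
Chain via Bluewater Mining NL → Fairlane Foods Inc. → Summit Realty LP (R1): 30% × 27% × 23% × 77% = 1.43451% of Clearview Shipping BV.
Direct interest in Clearview Shipping BV: 9%.
Aggregating (R2): 0.277056% + 1.43451% + 9% = 10.711566%.

10.711566%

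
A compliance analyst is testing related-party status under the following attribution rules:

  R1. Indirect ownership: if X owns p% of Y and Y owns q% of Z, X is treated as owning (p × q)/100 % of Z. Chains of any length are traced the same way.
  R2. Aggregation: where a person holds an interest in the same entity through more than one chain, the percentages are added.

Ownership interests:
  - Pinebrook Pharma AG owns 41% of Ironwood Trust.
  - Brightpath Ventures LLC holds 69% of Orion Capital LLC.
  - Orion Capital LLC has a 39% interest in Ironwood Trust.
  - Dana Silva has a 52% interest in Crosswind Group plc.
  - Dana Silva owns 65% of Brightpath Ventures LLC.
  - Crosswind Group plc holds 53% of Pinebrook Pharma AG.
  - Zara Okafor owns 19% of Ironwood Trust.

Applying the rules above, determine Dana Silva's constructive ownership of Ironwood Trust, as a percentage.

Chain via Crosswind Group plc → Pinebrook Pharma AG (R1): 52% × 53% × 41% = 11.2996% of Ironwood Trust.
Chain via Brightpath Ventures LLC → Orion Capital LLC (R1): 65% × 69% × 39% = 17.4915% of Ironwood Trust.
Aggregating (R2): 11.2996% + 17.4915% = 28.7911%.

28.7911%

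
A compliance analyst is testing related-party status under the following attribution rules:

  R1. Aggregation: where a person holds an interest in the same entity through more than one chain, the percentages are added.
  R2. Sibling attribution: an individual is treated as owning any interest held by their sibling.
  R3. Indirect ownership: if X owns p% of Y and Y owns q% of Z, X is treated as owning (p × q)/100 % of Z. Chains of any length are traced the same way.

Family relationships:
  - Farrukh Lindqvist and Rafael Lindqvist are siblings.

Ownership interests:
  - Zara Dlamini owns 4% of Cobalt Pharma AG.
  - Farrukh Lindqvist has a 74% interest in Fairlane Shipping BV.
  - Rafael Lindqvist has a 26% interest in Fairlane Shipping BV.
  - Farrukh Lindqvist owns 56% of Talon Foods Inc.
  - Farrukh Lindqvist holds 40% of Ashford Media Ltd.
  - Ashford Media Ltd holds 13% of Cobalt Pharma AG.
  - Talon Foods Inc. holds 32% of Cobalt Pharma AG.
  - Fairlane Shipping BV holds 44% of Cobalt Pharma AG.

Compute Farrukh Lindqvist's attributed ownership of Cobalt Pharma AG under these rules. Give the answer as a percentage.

By sibling attribution (R2), Farrukh Lindqvist is treated as also owning Rafael Lindqvist's interest in Fairlane Shipping BV, giving 74% + 26% = 100%.
Chain via Talon Foods Inc. (R3): 56% × 32% = 17.92% of Cobalt Pharma AG.
Chain via Fairlane Shipping BV (R3): 100% × 44% = 44% of Cobalt Pharma AG.
Chain via Ashford Media Ltd (R3): 40% × 13% = 5.2% of Cobalt Pharma AG.
Aggregating (R1): 17.92% + 44% + 5.2% = 67.12%.

67.12%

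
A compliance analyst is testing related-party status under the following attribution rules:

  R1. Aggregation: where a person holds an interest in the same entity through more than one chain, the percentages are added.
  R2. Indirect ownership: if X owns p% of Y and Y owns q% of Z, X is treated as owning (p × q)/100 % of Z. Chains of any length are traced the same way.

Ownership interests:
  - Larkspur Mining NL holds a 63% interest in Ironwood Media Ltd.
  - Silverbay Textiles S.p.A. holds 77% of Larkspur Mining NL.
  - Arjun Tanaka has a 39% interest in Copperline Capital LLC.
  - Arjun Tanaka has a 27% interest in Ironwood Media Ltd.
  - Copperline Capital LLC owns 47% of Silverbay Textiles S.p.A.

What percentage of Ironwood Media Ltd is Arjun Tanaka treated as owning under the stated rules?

35.891883%

Chain via Copperline Capital LLC → Silverbay Textiles S.p.A. → Larkspur Mining NL (R2): 39% × 47% × 77% × 63% = 8.891883% of Ironwood Media Ltd.
Direct interest in Ironwood Media Ltd: 27%.
Aggregating (R1): 8.891883% + 27% = 35.891883%.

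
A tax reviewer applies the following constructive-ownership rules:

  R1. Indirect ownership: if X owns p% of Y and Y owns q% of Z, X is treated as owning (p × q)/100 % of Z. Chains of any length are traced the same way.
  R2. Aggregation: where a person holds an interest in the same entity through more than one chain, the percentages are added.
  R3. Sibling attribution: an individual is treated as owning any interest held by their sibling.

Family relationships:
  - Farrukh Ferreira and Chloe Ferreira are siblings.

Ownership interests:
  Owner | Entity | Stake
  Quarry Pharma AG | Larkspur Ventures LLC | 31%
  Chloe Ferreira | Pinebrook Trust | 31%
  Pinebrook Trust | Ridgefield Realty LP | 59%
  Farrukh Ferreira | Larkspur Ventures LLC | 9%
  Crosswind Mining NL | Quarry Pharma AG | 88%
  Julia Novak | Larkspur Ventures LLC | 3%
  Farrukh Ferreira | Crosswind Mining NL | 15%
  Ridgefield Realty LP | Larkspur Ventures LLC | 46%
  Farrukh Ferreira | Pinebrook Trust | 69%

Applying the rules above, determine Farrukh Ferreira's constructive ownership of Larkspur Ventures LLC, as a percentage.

40.232%

By sibling attribution (R3), Farrukh Ferreira is treated as also owning Chloe Ferreira's interest in Pinebrook Trust, giving 69% + 31% = 100%.
Chain via Crosswind Mining NL → Quarry Pharma AG (R1): 15% × 88% × 31% = 4.092% of Larkspur Ventures LLC.
Chain via Pinebrook Trust → Ridgefield Realty LP (R1): 100% × 59% × 46% = 27.14% of Larkspur Ventures LLC.
Direct interest in Larkspur Ventures LLC: 9%.
Aggregating (R2): 4.092% + 27.14% + 9% = 40.232%.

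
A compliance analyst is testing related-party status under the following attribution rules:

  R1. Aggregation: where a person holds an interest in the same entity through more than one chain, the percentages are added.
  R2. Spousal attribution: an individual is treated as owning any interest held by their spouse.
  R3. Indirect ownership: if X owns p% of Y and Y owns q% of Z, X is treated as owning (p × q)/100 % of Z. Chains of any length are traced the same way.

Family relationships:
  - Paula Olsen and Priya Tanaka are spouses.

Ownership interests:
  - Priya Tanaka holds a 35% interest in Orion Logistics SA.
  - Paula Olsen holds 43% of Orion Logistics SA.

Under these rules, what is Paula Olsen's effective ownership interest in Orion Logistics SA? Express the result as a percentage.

By spousal attribution (R2), Paula Olsen is treated as also owning Priya Tanaka's interest in Orion Logistics SA, giving 43% + 35% = 78%.
Direct interest in Orion Logistics SA: 78%.

78%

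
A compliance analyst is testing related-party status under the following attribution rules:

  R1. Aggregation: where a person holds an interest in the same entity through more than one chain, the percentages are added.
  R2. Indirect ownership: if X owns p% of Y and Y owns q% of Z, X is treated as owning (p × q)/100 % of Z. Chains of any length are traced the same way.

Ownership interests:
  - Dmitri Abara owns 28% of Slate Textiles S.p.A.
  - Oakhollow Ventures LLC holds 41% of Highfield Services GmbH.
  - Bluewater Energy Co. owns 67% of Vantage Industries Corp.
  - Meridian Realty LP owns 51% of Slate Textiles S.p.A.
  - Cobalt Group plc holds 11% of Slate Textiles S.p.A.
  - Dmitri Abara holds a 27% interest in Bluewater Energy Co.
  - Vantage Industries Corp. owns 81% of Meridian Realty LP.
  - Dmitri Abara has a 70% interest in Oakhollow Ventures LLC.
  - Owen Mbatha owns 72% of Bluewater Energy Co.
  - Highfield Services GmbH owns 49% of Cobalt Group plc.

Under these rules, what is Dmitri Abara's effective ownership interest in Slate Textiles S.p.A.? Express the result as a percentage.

37.019909%

Chain via Oakhollow Ventures LLC → Highfield Services GmbH → Cobalt Group plc (R2): 70% × 41% × 49% × 11% = 1.54693% of Slate Textiles S.p.A.
Chain via Bluewater Energy Co. → Vantage Industries Corp. → Meridian Realty LP (R2): 27% × 67% × 81% × 51% = 7.472979% of Slate Textiles S.p.A.
Direct interest in Slate Textiles S.p.A: 28%.
Aggregating (R1): 1.54693% + 7.472979% + 28% = 37.019909%.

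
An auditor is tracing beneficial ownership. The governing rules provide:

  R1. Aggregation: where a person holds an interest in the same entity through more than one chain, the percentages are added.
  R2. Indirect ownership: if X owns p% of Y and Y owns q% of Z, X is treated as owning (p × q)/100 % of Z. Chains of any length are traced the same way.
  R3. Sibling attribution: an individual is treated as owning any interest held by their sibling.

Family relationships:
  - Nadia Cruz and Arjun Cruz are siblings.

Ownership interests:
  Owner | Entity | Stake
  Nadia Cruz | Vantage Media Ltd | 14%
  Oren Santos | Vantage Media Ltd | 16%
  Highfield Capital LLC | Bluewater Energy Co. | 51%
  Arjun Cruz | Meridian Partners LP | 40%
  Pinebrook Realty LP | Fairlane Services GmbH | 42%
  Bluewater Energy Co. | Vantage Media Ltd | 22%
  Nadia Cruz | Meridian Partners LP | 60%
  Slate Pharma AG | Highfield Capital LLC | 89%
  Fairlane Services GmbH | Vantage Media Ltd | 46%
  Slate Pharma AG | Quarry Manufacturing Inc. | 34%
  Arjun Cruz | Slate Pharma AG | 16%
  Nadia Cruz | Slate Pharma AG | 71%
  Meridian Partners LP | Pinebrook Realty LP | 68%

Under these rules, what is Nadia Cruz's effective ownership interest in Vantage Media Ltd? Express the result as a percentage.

By sibling attribution (R3), Nadia Cruz is treated as also owning Arjun Cruz's interest in Meridian Partners LP, giving 60% + 40% = 100%.
By sibling attribution (R3), Nadia Cruz is treated as also owning Arjun Cruz's interest in Slate Pharma AG, giving 71% + 16% = 87%.
Chain via Meridian Partners LP → Pinebrook Realty LP → Fairlane Services GmbH (R2): 100% × 68% × 42% × 46% = 13.1376% of Vantage Media Ltd.
Chain via Slate Pharma AG → Highfield Capital LLC → Bluewater Energy Co. (R2): 87% × 89% × 51% × 22% = 8.687646% of Vantage Media Ltd.
Direct interest in Vantage Media Ltd: 14%.
Aggregating (R1): 13.1376% + 8.687646% + 14% = 35.825246%.

35.825246%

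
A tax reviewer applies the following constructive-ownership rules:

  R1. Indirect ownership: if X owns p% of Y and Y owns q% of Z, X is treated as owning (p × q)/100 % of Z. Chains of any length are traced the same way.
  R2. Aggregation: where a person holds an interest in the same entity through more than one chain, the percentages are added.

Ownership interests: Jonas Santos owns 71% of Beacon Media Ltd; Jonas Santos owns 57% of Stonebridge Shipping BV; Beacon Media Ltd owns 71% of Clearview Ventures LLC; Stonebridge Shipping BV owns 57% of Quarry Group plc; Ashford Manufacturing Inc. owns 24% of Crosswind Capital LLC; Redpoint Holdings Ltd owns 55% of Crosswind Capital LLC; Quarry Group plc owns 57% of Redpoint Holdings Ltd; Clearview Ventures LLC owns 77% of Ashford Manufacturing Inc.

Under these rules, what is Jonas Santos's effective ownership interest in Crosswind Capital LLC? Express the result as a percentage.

19.501383%

Chain via Stonebridge Shipping BV → Quarry Group plc → Redpoint Holdings Ltd (R1): 57% × 57% × 57% × 55% = 10.185615% of Crosswind Capital LLC.
Chain via Beacon Media Ltd → Clearview Ventures LLC → Ashford Manufacturing Inc. (R1): 71% × 71% × 77% × 24% = 9.315768% of Crosswind Capital LLC.
Aggregating (R2): 10.185615% + 9.315768% = 19.501383%.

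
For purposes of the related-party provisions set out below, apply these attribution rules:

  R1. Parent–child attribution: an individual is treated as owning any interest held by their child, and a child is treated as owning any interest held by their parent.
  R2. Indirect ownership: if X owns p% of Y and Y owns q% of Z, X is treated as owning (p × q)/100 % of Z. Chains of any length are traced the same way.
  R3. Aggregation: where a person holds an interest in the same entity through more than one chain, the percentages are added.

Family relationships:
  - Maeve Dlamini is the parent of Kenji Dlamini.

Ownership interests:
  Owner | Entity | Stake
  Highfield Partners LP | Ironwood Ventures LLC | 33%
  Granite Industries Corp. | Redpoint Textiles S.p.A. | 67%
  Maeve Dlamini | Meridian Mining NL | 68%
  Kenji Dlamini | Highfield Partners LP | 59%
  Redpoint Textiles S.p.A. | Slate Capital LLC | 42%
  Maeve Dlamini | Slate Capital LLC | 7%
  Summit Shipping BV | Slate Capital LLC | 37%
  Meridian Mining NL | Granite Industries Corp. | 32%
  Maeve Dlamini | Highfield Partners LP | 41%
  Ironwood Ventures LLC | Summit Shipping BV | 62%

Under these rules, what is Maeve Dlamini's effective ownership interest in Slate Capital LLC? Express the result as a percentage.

20.693464%

By parent–child attribution (R1), Maeve Dlamini is treated as also owning Kenji Dlamini's interest in Highfield Partners LP, giving 41% + 59% = 100%.
Chain via Meridian Mining NL → Granite Industries Corp. → Redpoint Textiles S.p.A. (R2): 68% × 32% × 67% × 42% = 6.123264% of Slate Capital LLC.
Chain via Highfield Partners LP → Ironwood Ventures LLC → Summit Shipping BV (R2): 100% × 33% × 62% × 37% = 7.5702% of Slate Capital LLC.
Direct interest in Slate Capital LLC: 7%.
Aggregating (R3): 6.123264% + 7.5702% + 7% = 20.693464%.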